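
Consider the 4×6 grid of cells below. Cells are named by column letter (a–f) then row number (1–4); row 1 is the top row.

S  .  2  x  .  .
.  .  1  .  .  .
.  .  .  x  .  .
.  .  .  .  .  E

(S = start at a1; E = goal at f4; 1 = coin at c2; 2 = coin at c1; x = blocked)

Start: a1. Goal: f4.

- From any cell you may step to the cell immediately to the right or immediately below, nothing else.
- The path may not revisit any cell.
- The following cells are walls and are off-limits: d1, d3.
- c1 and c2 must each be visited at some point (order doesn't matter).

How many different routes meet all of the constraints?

A right/down-only route from a1 to f4 makes exactly 3 down-moves and 5 right-moves in some order.
With no other constraints that would be C(8,3) = 56 routes.
A monotone route can only reach the required cells in the order c1, c2, so split there and multiply the segment counts (each segment already excludes blocked cells): a1→c1: 1; c1→c2: 1; c2→f4: 4; product = 4.
That gives 4 routes.

4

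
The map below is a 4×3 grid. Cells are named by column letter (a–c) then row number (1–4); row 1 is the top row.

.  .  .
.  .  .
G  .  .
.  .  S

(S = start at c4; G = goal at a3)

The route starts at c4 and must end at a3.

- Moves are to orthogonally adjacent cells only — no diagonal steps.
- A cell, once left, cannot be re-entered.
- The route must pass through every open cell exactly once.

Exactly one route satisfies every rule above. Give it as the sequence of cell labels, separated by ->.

Need to visit all 12 open cells exactly once, starting at c4 and ending at a3.
Cell a1 has only two open neighbours (a2 and b1), so the path must pass straight through it: one of those is the cell it's entered from and the other is where it exits.
Route from c4: 3× up (reaching c1), 2× left (reaching a1), down to a2, right to b2, 2× down (reaching b4), left to a4, up to a3 — 11 moves in all.
Check: all 12 open cells covered.

c4 -> c3 -> c2 -> c1 -> b1 -> a1 -> a2 -> b2 -> b3 -> b4 -> a4 -> a3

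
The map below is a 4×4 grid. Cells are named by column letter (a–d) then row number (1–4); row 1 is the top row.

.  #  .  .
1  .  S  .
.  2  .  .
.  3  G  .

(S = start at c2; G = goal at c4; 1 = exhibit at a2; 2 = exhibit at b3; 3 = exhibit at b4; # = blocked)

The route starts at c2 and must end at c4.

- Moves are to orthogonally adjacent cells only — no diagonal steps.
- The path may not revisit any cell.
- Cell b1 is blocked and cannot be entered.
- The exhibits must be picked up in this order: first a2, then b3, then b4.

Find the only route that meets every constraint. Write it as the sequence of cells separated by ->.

The waypoints must appear in the order a2, b3, b4, with no cell reused.
Route from c2: 2× left (reaching a2), down to a3, right to b3, down to b4, right to c4 — 6 moves in all.
Check: order respected (1 at step 2, 2 at step 4, 3 at step 5).

c2 -> b2 -> a2 -> a3 -> b3 -> b4 -> c4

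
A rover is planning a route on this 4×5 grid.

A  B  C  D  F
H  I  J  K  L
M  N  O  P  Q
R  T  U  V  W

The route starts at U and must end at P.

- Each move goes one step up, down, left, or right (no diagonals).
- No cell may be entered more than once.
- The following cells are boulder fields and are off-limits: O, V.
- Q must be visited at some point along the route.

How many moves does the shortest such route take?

8

Any route passes through Q somewhere between U and P. Summing Manhattan distances along the two legs (U → Q → P) gives a lower bound of 3 + 1 = 4 moves.
That bound ignores the blocked cells. Measuring each leg by the fewest moves that actually steer around them (U→Q: 7; Q→P: 1) raises the lower bound to 8.
A route of 8 moves exists: U → T → N → I → J → K → L → Q → P.
Since 8 matches that lower bound, it is optimal.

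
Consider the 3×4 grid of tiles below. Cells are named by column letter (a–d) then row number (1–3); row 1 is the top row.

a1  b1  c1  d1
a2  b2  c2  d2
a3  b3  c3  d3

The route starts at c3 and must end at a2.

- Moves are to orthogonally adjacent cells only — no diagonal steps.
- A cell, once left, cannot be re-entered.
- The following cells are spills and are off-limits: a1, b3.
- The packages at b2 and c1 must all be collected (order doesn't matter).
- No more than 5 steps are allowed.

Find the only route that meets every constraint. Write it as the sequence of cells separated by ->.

c3 -> c2 -> c1 -> b1 -> b2 -> a2

Any route must reach b2 and c1 and still end at a2 within 5 moves, so the order of the required stops is forced.
Route from c3: 2× up (reaching c1), left to b1, down to b2, left to a2 — 5 moves in all.
Check: all required cells visited; 5 ≤ 5 moves.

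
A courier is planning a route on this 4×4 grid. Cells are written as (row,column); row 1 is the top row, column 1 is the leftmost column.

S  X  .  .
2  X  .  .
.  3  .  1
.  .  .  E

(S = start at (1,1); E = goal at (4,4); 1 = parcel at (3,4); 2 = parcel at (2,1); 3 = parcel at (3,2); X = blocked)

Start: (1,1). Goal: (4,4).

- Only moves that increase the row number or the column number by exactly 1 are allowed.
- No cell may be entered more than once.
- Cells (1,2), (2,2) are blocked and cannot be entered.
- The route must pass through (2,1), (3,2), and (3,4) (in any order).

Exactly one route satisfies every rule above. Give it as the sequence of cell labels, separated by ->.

(1,1) -> (2,1) -> (3,1) -> (3,2) -> (3,3) -> (3,4) -> (4,4)

Moves only go right or down, so the column and row indices never decrease.
Route from (1,1): down 2 to (3,1), right 3 to (3,4), down 1 to (4,4) — 6 moves in all.
Check: all required cells visited.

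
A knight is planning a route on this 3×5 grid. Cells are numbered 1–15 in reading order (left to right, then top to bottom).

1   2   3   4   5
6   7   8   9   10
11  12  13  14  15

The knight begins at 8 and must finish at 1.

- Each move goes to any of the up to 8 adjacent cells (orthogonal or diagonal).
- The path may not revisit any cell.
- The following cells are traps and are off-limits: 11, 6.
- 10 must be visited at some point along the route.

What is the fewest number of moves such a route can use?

6

Any route passes through 10 somewhere between 8 and 1. Summing Chebyshev distances along the two legs (8 → 10 → 1) gives a lower bound of 2 + 4 = 6 moves.
A route of 6 moves achieves this: 8 → 4 → 10 → 9 → 3 → 2 → 1.
Since 6 matches the lower bound, it is optimal.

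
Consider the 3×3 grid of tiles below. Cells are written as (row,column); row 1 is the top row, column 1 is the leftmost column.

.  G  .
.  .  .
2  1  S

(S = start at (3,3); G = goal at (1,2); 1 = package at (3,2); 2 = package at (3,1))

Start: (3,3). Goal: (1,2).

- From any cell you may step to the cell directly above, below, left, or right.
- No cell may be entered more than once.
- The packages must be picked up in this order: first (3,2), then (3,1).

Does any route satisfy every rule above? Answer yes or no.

yes

One route that works: (3,3) → (3,2) → (3,1) → (2,1) → (1,1) → (1,2).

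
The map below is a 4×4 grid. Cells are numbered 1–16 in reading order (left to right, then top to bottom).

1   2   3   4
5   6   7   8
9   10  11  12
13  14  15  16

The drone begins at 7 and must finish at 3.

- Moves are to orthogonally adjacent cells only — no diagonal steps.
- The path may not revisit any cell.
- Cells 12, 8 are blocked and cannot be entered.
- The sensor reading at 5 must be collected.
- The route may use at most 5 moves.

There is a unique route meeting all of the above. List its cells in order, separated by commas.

7, 6, 5, 1, 2, 3

Any route must reach 5 and still end at 3 within 5 moves, so the order of the required stops is forced.
Route from 7: 2× left (reaching 5), up to 1, 2× right (reaching 3) — 5 moves in all.
Check: all required cells visited; 5 ≤ 5 moves.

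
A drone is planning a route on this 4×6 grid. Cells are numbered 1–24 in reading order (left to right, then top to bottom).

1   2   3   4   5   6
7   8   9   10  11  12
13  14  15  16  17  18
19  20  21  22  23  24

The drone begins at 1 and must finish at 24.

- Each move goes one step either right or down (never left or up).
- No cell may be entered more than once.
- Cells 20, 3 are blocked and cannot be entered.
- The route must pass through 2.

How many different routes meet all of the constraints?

14

A right/down-only route from 1 to 24 makes exactly 3 down-moves and 5 right-moves in some order.
With no other constraints that would be C(8,3) = 56 routes.
Split at 2 and multiply the segment counts (each segment already excludes blocked cells): 1→2: 1; 2→24: 14; product = 14.
That gives 14 routes.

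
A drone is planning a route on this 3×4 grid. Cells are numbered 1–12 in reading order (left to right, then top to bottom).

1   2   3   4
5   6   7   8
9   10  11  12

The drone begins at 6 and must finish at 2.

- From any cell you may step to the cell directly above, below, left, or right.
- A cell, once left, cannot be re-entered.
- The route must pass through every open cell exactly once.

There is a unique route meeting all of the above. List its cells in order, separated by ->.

Need to visit all 12 open cells exactly once, starting at 6 and ending at 2.
Cell 4 has only two open neighbours (8 and 3), so the path must pass straight through it: one of those is the cell it's entered from and the other is where it exits.
Route from 6: right 1 to 7, up 1 to 3, right 1 to 4, down 2 to 12, left 3 to 9, up 2 to 1, right 1 to 2 — 11 moves in all.
Check: all 12 open cells covered.

6 -> 7 -> 3 -> 4 -> 8 -> 12 -> 11 -> 10 -> 9 -> 5 -> 1 -> 2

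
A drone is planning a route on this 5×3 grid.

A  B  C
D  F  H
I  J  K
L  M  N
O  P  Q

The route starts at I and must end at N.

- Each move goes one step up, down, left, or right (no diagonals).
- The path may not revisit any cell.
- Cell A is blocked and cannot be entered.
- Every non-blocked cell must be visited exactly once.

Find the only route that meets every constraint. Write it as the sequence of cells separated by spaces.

I D F B C H K J M L O P Q N

Need to visit all 14 open cells exactly once, starting at I and ending at N.
Route from I: up 1 to D, right 1 to F, up 1 to B, right 1 to C, down 2 to K, left 1 to J, down 1 to M, left 1 to L, down 1 to O, right 2 to Q, up 1 to N — 13 moves in all.
Check: all 14 open cells covered.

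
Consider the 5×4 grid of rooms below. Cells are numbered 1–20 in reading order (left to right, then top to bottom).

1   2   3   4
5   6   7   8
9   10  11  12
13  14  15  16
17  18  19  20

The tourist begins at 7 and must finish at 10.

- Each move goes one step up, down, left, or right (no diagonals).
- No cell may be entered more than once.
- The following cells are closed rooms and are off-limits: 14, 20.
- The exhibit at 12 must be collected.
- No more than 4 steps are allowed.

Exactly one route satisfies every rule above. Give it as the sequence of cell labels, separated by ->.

The budget equals the shortest possible length, so every move has to be on a shortest route through the required cells.
Route from 7: right to 8, down to 12, 2× left (reaching 10) — 4 moves in all.
Check: all required cells visited; 4 ≤ 4 moves.

7 -> 8 -> 12 -> 11 -> 10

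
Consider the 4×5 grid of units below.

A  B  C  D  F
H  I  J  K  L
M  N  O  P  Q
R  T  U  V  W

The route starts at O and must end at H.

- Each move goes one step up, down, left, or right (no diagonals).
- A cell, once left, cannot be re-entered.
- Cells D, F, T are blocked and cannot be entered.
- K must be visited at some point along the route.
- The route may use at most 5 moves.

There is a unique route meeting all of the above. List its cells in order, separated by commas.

The budget equals the shortest possible length, so every move has to be on a shortest route through the required cells.
Route from O: right to P, up to K, 3× left (reaching H) — 5 moves in all.
Check: all required cells visited; 5 ≤ 5 moves.

O, P, K, J, I, H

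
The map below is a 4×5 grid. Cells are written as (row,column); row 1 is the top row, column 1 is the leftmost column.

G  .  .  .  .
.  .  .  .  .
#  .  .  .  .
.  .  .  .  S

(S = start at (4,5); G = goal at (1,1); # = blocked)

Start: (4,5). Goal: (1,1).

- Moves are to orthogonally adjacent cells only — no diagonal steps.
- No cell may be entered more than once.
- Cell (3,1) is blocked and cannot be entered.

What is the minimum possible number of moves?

The Manhattan distance from (4,5) to (1,1) is |4−1| + |5−1| = 7, so at least 7 moves are needed.
A route of 7 moves achieves this: (4,5) → (3,5) → (2,5) → (1,5) → (1,4) → (1,3) → (1,2) → (1,1).
Since 7 matches the lower bound, it is optimal.

7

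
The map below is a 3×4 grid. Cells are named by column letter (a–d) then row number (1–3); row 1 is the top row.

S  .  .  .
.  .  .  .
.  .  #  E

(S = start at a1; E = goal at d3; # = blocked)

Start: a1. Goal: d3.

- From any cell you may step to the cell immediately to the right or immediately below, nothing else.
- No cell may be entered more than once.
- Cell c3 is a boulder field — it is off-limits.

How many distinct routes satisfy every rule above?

A right/down-only route from a1 to d3 makes exactly 2 down-moves and 3 right-moves in some order.
With no other constraints that would be C(5,2) = 10 routes.
Subtract routes through each blocked cell (inclusion–exclusion for overlaps): − through c3: 6 → 4.
That gives 4 routes.

4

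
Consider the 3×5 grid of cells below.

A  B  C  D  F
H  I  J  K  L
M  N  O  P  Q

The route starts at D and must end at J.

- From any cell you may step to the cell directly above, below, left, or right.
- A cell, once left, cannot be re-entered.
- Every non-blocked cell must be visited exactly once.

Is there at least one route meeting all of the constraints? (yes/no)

Colour the cells like a checkerboard: each orthogonal step flips colour, so a Hamiltonian route alternates colours. Here there are 8 cells of one colour and 7 of the other, with start on the same colour as the goal — the counts and endpoints can't be arranged into an alternating sequence of length 15, so no Hamiltonian route exists.

no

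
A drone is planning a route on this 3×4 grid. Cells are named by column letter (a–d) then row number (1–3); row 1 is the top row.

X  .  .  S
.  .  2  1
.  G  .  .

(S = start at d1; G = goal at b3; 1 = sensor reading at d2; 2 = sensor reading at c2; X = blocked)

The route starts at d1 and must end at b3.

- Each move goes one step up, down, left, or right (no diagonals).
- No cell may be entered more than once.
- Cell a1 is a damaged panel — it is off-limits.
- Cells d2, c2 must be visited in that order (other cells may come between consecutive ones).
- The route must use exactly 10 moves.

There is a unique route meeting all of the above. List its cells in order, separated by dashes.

The waypoints must appear in the order d2, c2, with no cell reused.
Route from d1: 2× down (reaching d3), left to c3, 2× up (reaching c1), left to b1, down to b2, left to a2, down to a3, right to b3 — 10 moves in all.
Check: order respected (1 at step 1, 2 at step 4); 10 moves as required.

d1 - d2 - d3 - c3 - c2 - c1 - b1 - b2 - a2 - a3 - b3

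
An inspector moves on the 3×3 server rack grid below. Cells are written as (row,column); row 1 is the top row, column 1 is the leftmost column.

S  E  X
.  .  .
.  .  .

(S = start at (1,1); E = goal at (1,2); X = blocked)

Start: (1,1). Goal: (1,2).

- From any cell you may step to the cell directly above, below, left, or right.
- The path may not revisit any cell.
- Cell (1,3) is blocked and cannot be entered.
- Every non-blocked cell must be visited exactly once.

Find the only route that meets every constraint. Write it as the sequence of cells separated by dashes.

Need to visit all 8 open cells exactly once, starting at (1,1) and ending at (1,2).
Cell (3,1) has only two open neighbours ((2,1) and (3,2)), so the path must pass straight through it: one of those is the cell it's entered from and the other is where it exits.
Route from (1,1): 2× down (reaching (3,1)), 2× right (reaching (3,3)), up to (2,3), left to (2,2), up to (1,2) — 7 moves in all.
Check: all 8 open cells covered.

(1,1) - (2,1) - (3,1) - (3,2) - (3,3) - (2,3) - (2,2) - (1,2)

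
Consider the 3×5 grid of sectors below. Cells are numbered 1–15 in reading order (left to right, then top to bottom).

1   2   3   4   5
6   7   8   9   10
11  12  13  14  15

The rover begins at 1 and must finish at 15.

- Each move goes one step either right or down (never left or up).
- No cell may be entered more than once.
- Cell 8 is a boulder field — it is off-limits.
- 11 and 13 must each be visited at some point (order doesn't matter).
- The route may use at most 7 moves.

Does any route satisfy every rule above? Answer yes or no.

One route that works: 1 → 6 → 11 → 12 → 13 → 14 → 15.

yes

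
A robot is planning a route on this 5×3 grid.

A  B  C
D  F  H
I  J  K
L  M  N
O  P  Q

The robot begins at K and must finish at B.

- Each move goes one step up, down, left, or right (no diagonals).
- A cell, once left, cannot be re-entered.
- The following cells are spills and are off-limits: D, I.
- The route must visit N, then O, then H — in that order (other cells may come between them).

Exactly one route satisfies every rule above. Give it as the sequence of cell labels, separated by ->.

The waypoints must appear in the order N, O, H, with no cell reused.
Route from K: down 2 to Q, left 2 to O, up 1 to L, right 1 to M, up 2 to F, right 1 to H, up 1 to C, left 1 to B — 11 moves in all.
Check: order respected (N at step 1, O at step 4, H at step 9).

K -> N -> Q -> P -> O -> L -> M -> J -> F -> H -> C -> B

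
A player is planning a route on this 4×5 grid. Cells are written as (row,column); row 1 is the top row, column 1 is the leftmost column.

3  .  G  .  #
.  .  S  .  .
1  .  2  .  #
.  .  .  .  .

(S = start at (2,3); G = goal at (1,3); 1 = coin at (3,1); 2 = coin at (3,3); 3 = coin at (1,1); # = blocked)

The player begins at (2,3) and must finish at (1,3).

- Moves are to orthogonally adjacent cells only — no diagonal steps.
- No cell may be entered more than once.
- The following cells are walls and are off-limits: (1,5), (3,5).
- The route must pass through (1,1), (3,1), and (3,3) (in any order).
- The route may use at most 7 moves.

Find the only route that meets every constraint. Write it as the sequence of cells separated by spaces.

The budget equals the shortest possible length, so every move has to be on a shortest route through the required cells.
Route from (2,3): down 1 to (3,3), left 2 to (3,1), up 2 to (1,1), right 2 to (1,3) — 7 moves in all.
Check: all required cells visited; 7 ≤ 7 moves.

(2,3) (3,3) (3,2) (3,1) (2,1) (1,1) (1,2) (1,3)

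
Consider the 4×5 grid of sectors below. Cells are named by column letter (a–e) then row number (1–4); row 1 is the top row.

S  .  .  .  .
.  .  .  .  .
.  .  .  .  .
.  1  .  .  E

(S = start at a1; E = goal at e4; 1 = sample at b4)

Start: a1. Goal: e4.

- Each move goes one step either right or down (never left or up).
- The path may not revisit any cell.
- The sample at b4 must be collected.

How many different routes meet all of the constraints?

A right/down-only route from a1 to e4 makes exactly 3 down-moves and 4 right-moves in some order.
With no other constraints that would be C(7,3) = 35 routes.
Split at b4 and multiply the segment counts: a1→b4: 4; b4→e4: 1; product = 4.
That gives 4 routes.

4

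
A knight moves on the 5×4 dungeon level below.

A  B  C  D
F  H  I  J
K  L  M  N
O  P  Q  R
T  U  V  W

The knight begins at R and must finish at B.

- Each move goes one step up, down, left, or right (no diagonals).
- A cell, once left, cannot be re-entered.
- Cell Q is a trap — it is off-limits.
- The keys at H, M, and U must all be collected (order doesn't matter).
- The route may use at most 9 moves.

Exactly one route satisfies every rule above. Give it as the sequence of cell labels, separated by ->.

The 9-move cap with required stops at H, M, U leaves no slack for detours.
Route from R: down to W, 2× left (reaching U), 2× up (reaching L), right to M, up to I, left to H, up to B — 9 moves in all.
Check: all required cells visited; 9 ≤ 9 moves.

R -> W -> V -> U -> P -> L -> M -> I -> H -> B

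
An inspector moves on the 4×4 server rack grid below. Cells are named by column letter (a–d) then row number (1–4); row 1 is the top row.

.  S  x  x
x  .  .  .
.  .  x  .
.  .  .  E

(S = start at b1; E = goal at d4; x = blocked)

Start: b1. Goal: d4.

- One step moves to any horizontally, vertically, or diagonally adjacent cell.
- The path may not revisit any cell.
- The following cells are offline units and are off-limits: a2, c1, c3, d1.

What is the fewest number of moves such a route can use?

With diagonal moves allowed, the Chebyshev distance max(|Δrow|,|Δcol|) from b1 to d4 is 3, so at least 3 moves are needed.
A route of 3 moves achieves this: b1 → c2 → d3 → d4.
Since 3 matches the lower bound, it is optimal.

3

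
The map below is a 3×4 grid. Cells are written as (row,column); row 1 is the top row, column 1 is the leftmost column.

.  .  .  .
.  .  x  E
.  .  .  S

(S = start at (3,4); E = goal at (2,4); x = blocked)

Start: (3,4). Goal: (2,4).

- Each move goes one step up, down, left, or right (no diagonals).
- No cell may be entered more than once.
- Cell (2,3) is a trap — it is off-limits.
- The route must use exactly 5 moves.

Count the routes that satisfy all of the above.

Need simple routes of exactly 5 moves from (3,4) to (2,4) (Manhattan distance 1, so 2 moves are spent on a detour and 2 undoing it).
No route satisfies every constraint, so the count is 0.

0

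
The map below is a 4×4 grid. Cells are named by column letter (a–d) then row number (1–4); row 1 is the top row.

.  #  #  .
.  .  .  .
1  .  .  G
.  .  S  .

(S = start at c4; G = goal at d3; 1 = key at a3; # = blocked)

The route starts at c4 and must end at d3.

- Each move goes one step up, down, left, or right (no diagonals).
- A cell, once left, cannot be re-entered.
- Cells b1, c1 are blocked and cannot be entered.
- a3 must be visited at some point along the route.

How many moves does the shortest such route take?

6

Any route passes through a3 somewhere between c4 and d3. Summing Manhattan distances along the two legs (c4 → a3 → d3) gives a lower bound of 3 + 3 = 6 moves.
A route of 6 moves achieves this: c4 → b4 → a4 → a3 → b3 → c3 → d3.
Since 6 matches the lower bound, it is optimal.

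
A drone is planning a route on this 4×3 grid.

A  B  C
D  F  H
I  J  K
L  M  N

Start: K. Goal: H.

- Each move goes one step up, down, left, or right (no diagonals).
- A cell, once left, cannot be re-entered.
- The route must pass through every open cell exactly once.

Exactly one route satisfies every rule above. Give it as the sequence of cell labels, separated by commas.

Need to visit all 12 open cells exactly once, starting at K and ending at H.
Route from K: down 1 to N, left 2 to L, up 1 to I, right 1 to J, up 1 to F, left 1 to D, up 1 to A, right 2 to C, down 1 to H — 11 moves in all.
Check: all 12 open cells covered.

K, N, M, L, I, J, F, D, A, B, C, H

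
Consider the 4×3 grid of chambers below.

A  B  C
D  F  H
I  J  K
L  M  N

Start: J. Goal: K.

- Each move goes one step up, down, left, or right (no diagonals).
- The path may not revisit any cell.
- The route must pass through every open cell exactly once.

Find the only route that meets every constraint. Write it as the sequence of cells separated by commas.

Need to visit all 12 open cells exactly once, starting at J and ending at K.
Cell L has only two open neighbours (I and M), so the path must pass straight through it: one of those is the cell it's entered from and the other is where it exits.
Route from J: up 1 to F, right 1 to H, up 1 to C, left 2 to A, down 3 to L, right 2 to N, up 1 to K — 11 moves in all.
Check: all 12 open cells covered.

J, F, H, C, B, A, D, I, L, M, N, K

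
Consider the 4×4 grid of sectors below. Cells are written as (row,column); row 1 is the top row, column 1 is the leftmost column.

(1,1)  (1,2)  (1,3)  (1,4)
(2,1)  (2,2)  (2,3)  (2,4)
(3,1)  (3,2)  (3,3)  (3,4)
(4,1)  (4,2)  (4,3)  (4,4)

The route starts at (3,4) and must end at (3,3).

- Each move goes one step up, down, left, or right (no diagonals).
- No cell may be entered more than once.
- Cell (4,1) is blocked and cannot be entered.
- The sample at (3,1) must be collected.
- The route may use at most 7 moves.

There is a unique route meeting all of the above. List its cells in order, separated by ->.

(3,4) -> (2,4) -> (2,3) -> (2,2) -> (2,1) -> (3,1) -> (3,2) -> (3,3)

Any route must reach (3,1) and still end at (3,3) within 7 moves, so the order of the required stops is forced.
Route from (3,4): up 1 to (2,4), left 3 to (2,1), down 1 to (3,1), right 2 to (3,3) — 7 moves in all.
Check: all required cells visited; 7 ≤ 7 moves.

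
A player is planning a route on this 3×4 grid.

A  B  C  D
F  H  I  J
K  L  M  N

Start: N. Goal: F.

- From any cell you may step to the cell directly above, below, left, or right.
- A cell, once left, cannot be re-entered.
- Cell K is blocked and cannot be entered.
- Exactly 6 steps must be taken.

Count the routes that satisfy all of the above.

Need simple routes of exactly 6 moves from N to F (Manhattan distance 4, so 1 moves are spent on a detour and 1 undoing it).
Branch systematically from the start, pruning whenever the remaining move budget drops below the Manhattan distance to F or differs from it in parity. Grouping the completions by first move — via J: 7; via M: 4 — and summing: 7 + 4 = 11.
That gives 11 routes.

11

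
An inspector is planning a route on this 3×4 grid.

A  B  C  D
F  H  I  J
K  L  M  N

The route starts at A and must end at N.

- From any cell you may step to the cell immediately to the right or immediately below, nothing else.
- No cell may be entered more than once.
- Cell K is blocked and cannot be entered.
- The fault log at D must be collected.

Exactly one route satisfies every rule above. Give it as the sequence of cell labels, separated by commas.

Moves only go right or down, so the column and row indices never decrease.
Route from A: right 3 to D, down 2 to N — 5 moves in all.
Check: all required cells visited.

A, B, C, D, J, N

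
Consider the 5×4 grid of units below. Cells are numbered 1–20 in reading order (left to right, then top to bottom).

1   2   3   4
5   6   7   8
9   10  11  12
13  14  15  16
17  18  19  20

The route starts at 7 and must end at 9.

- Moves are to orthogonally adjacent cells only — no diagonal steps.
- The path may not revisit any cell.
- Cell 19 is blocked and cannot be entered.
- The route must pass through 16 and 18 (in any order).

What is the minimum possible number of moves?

9

Any route passes through 16 and 18 in some order between 7 and 9. Summing Manhattan distances along each leg and taking the cheapest ordering (7 → 16 → 18 → 9) gives a lower bound of 3 + 3 + 3 = 9 moves.
A route of 9 moves achieves this: 7 → 11 → 12 → 16 → 15 → 14 → 18 → 17 → 13 → 9.
Since 9 matches the lower bound, it is optimal.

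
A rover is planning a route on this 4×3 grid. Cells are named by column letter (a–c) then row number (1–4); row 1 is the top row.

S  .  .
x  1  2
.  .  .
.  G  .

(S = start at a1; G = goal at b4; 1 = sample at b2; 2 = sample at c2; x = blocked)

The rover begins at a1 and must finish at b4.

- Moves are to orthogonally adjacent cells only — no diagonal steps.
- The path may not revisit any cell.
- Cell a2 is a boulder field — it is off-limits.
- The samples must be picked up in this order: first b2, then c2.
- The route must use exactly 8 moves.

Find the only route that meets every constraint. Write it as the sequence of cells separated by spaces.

The waypoints must appear in the order b2, c2, with no cell reused.
Route from a1: right 1 to b1, down 1 to b2, right 1 to c2, down 1 to c3, left 2 to a3, down 1 to a4, right 1 to b4 — 8 moves in all.
Check: order respected (1 at step 2, 2 at step 3); 8 moves as required.

a1 b1 b2 c2 c3 b3 a3 a4 b4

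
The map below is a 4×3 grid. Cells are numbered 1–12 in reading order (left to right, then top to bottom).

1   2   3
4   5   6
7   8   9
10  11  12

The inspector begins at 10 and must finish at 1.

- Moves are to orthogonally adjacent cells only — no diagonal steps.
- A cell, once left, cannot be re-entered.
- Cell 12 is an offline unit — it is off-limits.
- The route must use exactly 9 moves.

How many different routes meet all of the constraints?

Need simple routes of exactly 9 moves from 10 to 1 (Manhattan distance 3, so 3 moves are spent on a detour and 3 undoing it).
Enumerating: 10 7 4 5 8 9 6 3 2 1 | 10 7 8 9 6 3 2 5 4 1 | 10 11 8 7 4 5 6 3 2 1 | 10 11 8 9 6 3 2 5 4 1.
That gives 4 routes.

4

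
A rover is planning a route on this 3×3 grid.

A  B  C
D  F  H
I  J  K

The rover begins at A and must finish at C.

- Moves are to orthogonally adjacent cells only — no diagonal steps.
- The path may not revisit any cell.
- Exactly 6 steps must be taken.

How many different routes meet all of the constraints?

5

Need simple routes of exactly 6 moves from A to C (Manhattan distance 2, so 2 moves are spent on a detour and 2 undoing it).
Enumerating: A D I J F B C | A D I J F H C | A D I J K H C | A D F J K H C | A B F J K H C.
That gives 5 routes.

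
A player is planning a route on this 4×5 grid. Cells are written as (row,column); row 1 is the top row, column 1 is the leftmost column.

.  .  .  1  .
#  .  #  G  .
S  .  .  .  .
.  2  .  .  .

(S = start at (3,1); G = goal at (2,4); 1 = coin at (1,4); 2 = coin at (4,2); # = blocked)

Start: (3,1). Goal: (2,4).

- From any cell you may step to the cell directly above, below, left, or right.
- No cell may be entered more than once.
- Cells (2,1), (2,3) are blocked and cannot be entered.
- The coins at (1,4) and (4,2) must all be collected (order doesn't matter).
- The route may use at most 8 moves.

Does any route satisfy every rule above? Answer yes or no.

yes

One route that works: (3,1) → (4,1) → (4,2) → (3,2) → (2,2) → (1,2) → (1,3) → (1,4) → (2,4).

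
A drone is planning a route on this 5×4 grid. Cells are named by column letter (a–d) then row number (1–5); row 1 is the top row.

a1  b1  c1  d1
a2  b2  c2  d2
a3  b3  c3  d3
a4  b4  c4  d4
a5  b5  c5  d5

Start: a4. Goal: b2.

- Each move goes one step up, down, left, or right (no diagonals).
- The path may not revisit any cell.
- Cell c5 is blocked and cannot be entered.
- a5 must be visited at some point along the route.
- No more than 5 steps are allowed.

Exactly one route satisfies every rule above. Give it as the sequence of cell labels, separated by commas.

a4, a5, b5, b4, b3, b2

The budget equals the shortest possible length, so every move has to be on a shortest route through the required cells.
Route from a4: down 1 to a5, right 1 to b5, up 3 to b2 — 5 moves in all.
Check: all required cells visited; 5 ≤ 5 moves.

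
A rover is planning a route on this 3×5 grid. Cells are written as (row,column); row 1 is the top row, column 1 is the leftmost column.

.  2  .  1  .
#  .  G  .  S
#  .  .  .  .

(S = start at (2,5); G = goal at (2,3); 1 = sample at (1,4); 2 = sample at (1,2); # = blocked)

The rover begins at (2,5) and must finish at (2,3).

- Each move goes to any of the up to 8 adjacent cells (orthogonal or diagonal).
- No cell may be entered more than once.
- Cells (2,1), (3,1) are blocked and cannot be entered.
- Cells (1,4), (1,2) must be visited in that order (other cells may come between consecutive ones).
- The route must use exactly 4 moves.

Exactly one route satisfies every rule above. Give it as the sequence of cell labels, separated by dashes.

(2,5) - (1,4) - (1,3) - (1,2) - (2,3)

The waypoints must appear in the order (1,4), (1,2), with no cell reused.
Route from (2,5): up-left 1 to (1,4), left 2 to (1,2), down-right 1 to (2,3) — 4 moves in all.
Check: order respected (1 at step 1, 2 at step 3); 4 moves as required.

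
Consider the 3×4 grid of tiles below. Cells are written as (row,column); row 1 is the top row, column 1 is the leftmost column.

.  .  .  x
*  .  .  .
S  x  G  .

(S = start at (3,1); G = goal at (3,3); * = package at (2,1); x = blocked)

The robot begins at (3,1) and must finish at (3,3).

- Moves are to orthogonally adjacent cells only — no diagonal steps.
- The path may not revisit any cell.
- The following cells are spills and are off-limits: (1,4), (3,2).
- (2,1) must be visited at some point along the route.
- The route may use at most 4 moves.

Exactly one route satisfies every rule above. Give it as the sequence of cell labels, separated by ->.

The budget equals the shortest possible length, so every move has to be on a shortest route through the required cells.
Route from (3,1): up to (2,1), 2× right (reaching (2,3)), down to (3,3) — 4 moves in all.
Check: all required cells visited; 4 ≤ 4 moves.

(3,1) -> (2,1) -> (2,2) -> (2,3) -> (3,3)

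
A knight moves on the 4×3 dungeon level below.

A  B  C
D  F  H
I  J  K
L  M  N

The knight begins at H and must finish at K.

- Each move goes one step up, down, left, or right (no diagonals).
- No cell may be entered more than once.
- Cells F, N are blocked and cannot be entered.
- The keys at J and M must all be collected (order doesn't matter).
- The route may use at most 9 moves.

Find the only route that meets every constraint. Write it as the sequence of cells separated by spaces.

Any route must reach J and M and still end at K within 9 moves, so the order of the required stops is forced.
Route from H: up 1 to C, left 2 to A, down 3 to L, right 1 to M, up 1 to J, right 1 to K — 9 moves in all.
Check: all required cells visited; 9 ≤ 9 moves.

H C B A D I L M J K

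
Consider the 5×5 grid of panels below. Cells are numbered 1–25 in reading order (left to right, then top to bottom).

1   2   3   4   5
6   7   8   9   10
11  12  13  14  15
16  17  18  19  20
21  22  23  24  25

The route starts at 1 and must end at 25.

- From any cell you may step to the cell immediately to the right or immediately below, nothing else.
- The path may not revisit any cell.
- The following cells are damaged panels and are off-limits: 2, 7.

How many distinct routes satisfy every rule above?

15

A right/down-only route from 1 to 25 makes exactly 4 down-moves and 4 right-moves in some order.
With no other constraints that would be C(8,4) = 70 routes.
Subtract routes through each blocked cell (inclusion–exclusion for overlaps): − through 2: 35 − through 7: 40 + through 2&7: 20 → 15.
That gives 15 routes.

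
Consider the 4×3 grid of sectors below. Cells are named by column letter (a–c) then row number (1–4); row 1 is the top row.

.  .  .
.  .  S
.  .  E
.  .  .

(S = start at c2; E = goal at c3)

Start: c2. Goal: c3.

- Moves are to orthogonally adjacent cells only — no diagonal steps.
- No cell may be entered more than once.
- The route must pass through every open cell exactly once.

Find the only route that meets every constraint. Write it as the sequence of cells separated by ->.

Need to visit all 12 open cells exactly once, starting at c2 and ending at c3.
Cell a1 has only two open neighbours (a2 and b1), so the path must pass straight through it: one of those is the cell it's entered from and the other is where it exits.
Route from c2: up 1 to c1, left 2 to a1, down 1 to a2, right 1 to b2, down 1 to b3, left 1 to a3, down 1 to a4, right 2 to c4, up 1 to c3 — 11 moves in all.
Check: all 12 open cells covered.

c2 -> c1 -> b1 -> a1 -> a2 -> b2 -> b3 -> a3 -> a4 -> b4 -> c4 -> c3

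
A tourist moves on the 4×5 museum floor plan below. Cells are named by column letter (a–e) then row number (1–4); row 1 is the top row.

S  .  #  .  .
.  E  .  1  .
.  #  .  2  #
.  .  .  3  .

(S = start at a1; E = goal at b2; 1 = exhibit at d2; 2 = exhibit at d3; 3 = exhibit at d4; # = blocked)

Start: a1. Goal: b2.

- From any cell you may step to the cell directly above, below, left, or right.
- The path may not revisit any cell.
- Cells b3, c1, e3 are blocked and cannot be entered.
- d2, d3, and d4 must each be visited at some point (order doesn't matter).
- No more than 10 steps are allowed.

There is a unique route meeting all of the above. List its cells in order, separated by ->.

The budget equals the shortest possible length, so every move has to be on a shortest route through the required cells.
Route from a1: down 3 to a4, right 3 to d4, up 2 to d2, left 2 to b2 — 10 moves in all.
Check: all required cells visited; 10 ≤ 10 moves.

a1 -> a2 -> a3 -> a4 -> b4 -> c4 -> d4 -> d3 -> d2 -> c2 -> b2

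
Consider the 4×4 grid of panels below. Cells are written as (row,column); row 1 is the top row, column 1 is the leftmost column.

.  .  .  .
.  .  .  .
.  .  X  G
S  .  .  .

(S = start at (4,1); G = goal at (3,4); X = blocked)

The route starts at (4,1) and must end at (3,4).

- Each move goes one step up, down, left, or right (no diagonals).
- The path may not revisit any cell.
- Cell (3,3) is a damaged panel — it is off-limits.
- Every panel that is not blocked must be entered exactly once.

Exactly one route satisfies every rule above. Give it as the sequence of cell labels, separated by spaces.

(4,1) (3,1) (2,1) (1,1) (1,2) (1,3) (1,4) (2,4) (2,3) (2,2) (3,2) (4,2) (4,3) (4,4) (3,4)

Need to visit all 15 open cells exactly once, starting at (4,1) and ending at (3,4).
Cell (4,3) has only two open neighbours ((4,2) and (4,4)), so the path must pass straight through it: one of those is the cell it's entered from and the other is where it exits.
Route from (4,1): up 3 to (1,1), right 3 to (1,4), down 1 to (2,4), left 2 to (2,2), down 2 to (4,2), right 2 to (4,4), up 1 to (3,4) — 14 moves in all.
Check: all 15 open cells covered.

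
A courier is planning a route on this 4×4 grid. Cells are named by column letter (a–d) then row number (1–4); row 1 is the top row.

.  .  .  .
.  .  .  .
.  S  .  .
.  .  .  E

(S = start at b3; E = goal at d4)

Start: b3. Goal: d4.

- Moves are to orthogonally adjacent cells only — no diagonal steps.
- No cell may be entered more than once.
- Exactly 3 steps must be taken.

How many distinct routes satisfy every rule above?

Need simple routes of exactly 3 moves from b3 to d4 (Manhattan distance 3, so 0 moves are spent on a detour and 0 undoing it).
Enumerating: b3 b4 c4 d4 | b3 c3 c4 d4 | b3 c3 d3 d4.
That gives 3 routes.

3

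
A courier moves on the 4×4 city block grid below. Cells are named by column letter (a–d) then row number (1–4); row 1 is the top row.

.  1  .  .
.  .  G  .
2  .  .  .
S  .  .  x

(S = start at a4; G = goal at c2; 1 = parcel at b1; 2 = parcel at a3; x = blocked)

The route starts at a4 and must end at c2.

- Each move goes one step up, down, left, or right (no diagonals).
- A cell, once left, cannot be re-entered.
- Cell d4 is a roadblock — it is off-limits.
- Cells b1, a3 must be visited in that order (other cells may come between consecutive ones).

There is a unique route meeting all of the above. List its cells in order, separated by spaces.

The waypoints must appear in the order b1, a3, with no cell reused.
Route from a4: 2× right (reaching c4), up to c3, right to d3, 2× up (reaching d1), 3× left (reaching a1), 2× down (reaching a3), right to b3, up to b2, right to c2 — 14 moves in all.
Check: order respected (1 at step 8, 2 at step 11).

a4 b4 c4 c3 d3 d2 d1 c1 b1 a1 a2 a3 b3 b2 c2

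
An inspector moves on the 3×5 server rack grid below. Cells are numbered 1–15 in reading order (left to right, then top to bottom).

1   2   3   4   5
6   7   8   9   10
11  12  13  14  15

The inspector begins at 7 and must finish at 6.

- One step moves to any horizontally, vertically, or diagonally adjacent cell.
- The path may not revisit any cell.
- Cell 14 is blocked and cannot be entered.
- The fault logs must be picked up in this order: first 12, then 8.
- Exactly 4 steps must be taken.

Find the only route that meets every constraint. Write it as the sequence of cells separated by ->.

7 -> 12 -> 8 -> 2 -> 6

The waypoints must appear in the order 12, 8, with no cell reused.
Route from 7: down to 12, up-right to 8, up-left to 2, down-left to 6 — 4 moves in all.
Check: order respected (12 at step 1, 8 at step 2); 4 moves as required.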